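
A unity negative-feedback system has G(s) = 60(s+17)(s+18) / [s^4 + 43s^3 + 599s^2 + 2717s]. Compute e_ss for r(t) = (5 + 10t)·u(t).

Factoring s from the denominator leaves a polynomial with constant term 2717, so the system is type 1. By superposition:
  • 5: tracked with zero error.
  • 10t: e_ss = 10/K_v with K_v=18360/2717 → 2717/1836.
Total e_ss = 2717/1836.

2717/1836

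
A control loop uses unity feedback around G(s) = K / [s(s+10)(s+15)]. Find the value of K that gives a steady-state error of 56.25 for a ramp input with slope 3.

8

G(s) has one factor of s in the denominator, so the system is type 1.
K_v = lim_{s→0} s·G(s) = K / (10·15) = (1/150)·K.
e_ss = 3/K_v = 56.25 ⇒ K_v = 4/75 ⇒ K = (4/75)/(1/150) = 8.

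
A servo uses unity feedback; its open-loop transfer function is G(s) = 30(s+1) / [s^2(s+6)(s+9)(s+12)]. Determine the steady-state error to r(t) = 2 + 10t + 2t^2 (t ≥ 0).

G(s) has two factors of s in the denominator, so the system is type 2. By superposition:
  • 2: tracked with zero error.
  • 10t: tracked with zero error.
  • 2t^2: e_ss = 4/K_a with K_a=5/108 → 86.4.
Total e_ss = 86.4.

86.4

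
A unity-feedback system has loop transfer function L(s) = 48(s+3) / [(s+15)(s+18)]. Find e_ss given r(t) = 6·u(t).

The open loop has no poles at the origin → type 0 system.
K_p = lim_{s→0} L(s) = 48·3 / (15·18) = 8/15.
e_ss = 6/(1 + K_p) = 6/(23/15) = 90/23.

90/23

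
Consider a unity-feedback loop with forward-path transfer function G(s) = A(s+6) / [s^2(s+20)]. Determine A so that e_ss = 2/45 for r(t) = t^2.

150

The open loop has two poles at the origin → type 2 system.
K_a = lim_{s→0} s^2·G(s) = A·6 / (20) = 0.3·A.
e_ss = 2/K_a = 2/45 ⇒ K_a = 45 ⇒ A = 45/0.3 = 150.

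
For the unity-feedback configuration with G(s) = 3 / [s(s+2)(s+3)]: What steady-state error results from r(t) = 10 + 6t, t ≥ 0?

The open loop has one pole at the origin → type 1 system. By superposition:
  • 10: tracked with zero error.
  • 6t: e_ss = 6/K_v with K_v=0.5 → 12.
Total e_ss = 12.

12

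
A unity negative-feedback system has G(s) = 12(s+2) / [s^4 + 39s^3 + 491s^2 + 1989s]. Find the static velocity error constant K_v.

8/663

Factoring s from the denominator leaves a polynomial with constant term 1989, so the system is type 1.
K_v = lim_{s→0} s·G(s) = 12·2 / 1989 = 8/663.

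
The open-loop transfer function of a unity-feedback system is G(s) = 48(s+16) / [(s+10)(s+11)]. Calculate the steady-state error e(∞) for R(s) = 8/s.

440/439

The open loop has no poles at the origin → type 0 system.
K_p = lim_{s→0} G(s) = 48·16 / (10·11) = 384/55.
e_ss = 8/(1 + K_p) = 8/(439/55) = 440/439.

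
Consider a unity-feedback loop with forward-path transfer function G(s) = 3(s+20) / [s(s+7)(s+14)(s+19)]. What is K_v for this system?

30/931

System type = 1 (one pole at s=0).
K_v = lim_{s→0} s·G(s) = 3·20 / (7·14·19) = 30/931.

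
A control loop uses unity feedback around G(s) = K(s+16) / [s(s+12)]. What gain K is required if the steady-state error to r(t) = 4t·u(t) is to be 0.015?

200

One free integrator in G(s): this is a type 1 system.
K_v = lim_{s→0} s·G(s) = K·16 / (12) = (4/3)·K.
e_ss = 4/K_v = 0.015 ⇒ K_v = 800/3 ⇒ K = (800/3)/(4/3) = 200.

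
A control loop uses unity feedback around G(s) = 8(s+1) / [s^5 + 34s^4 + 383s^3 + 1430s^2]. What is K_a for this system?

Factoring s^2 from the denominator leaves a polynomial with constant term 1430, so the system is type 2.
K_a = lim_{s→0} s^2·G(s) = 8·1 / 1430 = 4/715.

4/715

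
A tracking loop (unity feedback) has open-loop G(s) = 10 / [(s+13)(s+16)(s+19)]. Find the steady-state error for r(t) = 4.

System type = 0 (no poles at s=0).
K_p = lim_{s→0} G(s) = 10 / (13·16·19) = 5/1976.
e_ss = 4/(1 + K_p) = 4/(1981/1976) = 7904/1981.

7904/1981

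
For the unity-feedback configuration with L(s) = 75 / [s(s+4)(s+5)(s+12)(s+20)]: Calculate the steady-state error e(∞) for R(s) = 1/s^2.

System type = 1 (one pole at s=0).
K_v = lim_{s→0} s·L(s) = 75 / (4·5·12·20) = 1/64.
e_ss = 1/K_v = 1/(1/64) = 64.

64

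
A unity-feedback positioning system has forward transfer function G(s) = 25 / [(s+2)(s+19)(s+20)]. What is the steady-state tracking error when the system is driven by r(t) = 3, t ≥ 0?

G(s) has no factors of s in the denominator, so the system is type 0.
K_p = lim_{s→0} G(s) = 25 / (2·19·20) = 5/152.
e_ss = 3/(1 + K_p) = 3/(157/152) = 456/157.

456/157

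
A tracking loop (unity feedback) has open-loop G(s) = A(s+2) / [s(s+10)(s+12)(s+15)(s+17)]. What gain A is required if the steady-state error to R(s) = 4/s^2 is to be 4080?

The open loop has one pole at the origin → type 1 system.
K_v = lim_{s→0} s·G(s) = A·2 / (10·12·15·17) = (1/15300)·A.
e_ss = 4/K_v = 4080 ⇒ K_v = 1/1020 ⇒ A = (1/1020)/(1/15300) = 15.

15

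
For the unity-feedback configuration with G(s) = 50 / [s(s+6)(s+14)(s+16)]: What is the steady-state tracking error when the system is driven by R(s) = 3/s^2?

80.64

System type = 1 (one pole at s=0).
K_v = lim_{s→0} s·G(s) = 50 / (6·14·16) = 25/672.
e_ss = 3/K_v = 3/(25/672) = 80.64.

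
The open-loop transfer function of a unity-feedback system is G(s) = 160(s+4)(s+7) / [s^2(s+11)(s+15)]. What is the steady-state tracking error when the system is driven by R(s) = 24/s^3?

System type = 2 (two poles at s=0).
K_a = lim_{s→0} s^2·G(s) = 160·4·7 / (11·15) = 896/33.
r(t) = 12t^2 gives R(s) = 24/s^3.
e_ss = 24/K_a = 24/(896/33) = 99/112.

99/112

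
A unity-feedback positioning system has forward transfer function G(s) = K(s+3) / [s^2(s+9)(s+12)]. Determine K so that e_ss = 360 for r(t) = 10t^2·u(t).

2

System type = 2 (two poles at s=0).
K_a = lim_{s→0} s^2·G(s) = K·3 / (9·12) = (1/36)·K.
e_ss = 20/K_a = 360 ⇒ K_a = 1/18 ⇒ K = (1/18)/(1/36) = 2.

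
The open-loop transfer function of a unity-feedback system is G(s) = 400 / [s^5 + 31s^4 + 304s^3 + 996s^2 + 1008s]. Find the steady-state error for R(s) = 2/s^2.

Factoring s from the denominator leaves a polynomial with constant term 1008, so the system is type 1.
K_v = lim_{s→0} s·G(s) = 400 / 1008 = 25/63.
e_ss = 2/K_v = 2/(25/63) = 5.04.

5.04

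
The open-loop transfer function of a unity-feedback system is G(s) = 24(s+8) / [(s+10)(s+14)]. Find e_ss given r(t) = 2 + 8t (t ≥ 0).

System type = 0 (no poles at s=0). By superposition:
  • 2: e_ss = 2/(1+K_p) with K_p=48/35 → 70/83.
  • 8t: a type-0 system cannot track it, e_ss → ∞.
The unbounded component dominates.

infinity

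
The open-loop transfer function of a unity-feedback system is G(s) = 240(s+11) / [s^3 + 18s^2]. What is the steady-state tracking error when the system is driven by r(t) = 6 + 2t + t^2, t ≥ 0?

3/220

Factoring s^2 from the denominator leaves a polynomial with constant term 18, so the system is type 2. By superposition:
  • 6: tracked with zero error.
  • 2t: tracked with zero error.
  • t^2: e_ss = 2/K_a with K_a=440/3 → 3/220.
Total e_ss = 3/220.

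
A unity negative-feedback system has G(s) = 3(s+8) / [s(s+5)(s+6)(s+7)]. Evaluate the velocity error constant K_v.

4/35

System type = 1 (one pole at s=0).
K_v = lim_{s→0} s·G(s) = 3·8 / (5·6·7) = 4/35.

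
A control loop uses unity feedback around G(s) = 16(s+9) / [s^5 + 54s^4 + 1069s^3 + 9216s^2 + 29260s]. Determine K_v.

Factoring s from the denominator leaves a polynomial with constant term 29260, so the system is type 1.
K_v = lim_{s→0} s·G(s) = 16·9 / 29260 = 36/7315.

36/7315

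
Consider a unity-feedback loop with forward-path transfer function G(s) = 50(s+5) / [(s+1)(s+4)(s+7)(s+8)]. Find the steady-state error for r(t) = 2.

224/237

G(s) has no factors of s in the denominator, so the system is type 0.
K_p = lim_{s→0} G(s) = 50·5 / (1·4·7·8) = 125/112.
e_ss = 2/(1 + K_p) = 2/(237/112) = 224/237.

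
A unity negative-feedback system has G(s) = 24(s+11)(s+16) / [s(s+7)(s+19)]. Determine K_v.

4224/133

One free integrator in G(s): this is a type 1 system.
K_v = lim_{s→0} s·G(s) = 24·11·16 / (7·19) = 4224/133.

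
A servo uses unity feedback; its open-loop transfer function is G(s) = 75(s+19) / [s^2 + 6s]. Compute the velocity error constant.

237.5

The denominator has no term below 6s — 1 pole at s=0, type 1.
K_v = lim_{s→0} s·G(s) = 75·19 / 6 = 237.5.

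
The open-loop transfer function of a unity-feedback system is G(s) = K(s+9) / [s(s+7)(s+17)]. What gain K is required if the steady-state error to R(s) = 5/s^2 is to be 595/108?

12

The open loop has one pole at the origin → type 1 system.
K_v = lim_{s→0} s·G(s) = K·9 / (7·17) = (9/119)·K.
e_ss = 5/K_v = 595/108 ⇒ K_v = 108/119 ⇒ K = (108/119)/(9/119) = 12.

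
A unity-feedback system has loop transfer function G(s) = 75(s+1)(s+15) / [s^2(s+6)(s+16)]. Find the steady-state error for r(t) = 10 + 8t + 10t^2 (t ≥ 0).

The open loop has two poles at the origin → type 2 system. Taking each input component in turn:
  • 10: tracked with zero error.
  • 8t: tracked with zero error.
  • 10t^2: e_ss = 20/K_a with K_a=375/32 → 128/75.
Total e_ss = 128/75.

128/75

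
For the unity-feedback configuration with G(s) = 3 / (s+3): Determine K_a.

0

System type = 0 (no poles at s=0).
K_a = lim_{s→0} s^2·G(s) = 0 (the extra factor of s kills the finite limit).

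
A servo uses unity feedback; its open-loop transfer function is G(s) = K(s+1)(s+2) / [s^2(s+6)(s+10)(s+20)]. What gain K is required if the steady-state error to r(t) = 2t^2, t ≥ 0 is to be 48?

50

The open loop has two poles at the origin → type 2 system.
K_a = lim_{s→0} s^2·G(s) = K·1·2 / (6·10·20) = (1/600)·K.
e_ss = 4/K_a = 48 ⇒ K_a = 1/12 ⇒ K = (1/12)/(1/600) = 50.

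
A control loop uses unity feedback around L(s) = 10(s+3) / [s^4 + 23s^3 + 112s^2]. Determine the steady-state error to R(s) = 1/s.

Lowest-order denominator term is 112s^2, so the open loop has 2 poles at the origin → type 2 system.
K_p = ∞ for a type-2 system; e_ss to a step is zero.

0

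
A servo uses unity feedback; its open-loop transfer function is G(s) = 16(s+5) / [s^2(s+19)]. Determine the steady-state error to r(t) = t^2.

The open loop has two poles at the origin → type 2 system.
K_a = lim_{s→0} s^2·G(s) = 16·5 / (19) = 80/19.
r(t) = t^2 gives R(s) = 2/s^3.
e_ss = 2/K_a = 2/(80/19) = 0.475.

0.475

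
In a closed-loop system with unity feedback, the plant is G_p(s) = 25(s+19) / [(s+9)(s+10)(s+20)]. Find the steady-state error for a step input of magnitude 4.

288/91

No free integrators in G_p(s): this is a type 0 system.
K_p = lim_{s→0} G_p(s) = 25·19 / (9·10·20) = 19/72.
e_ss = 4/(1 + K_p) = 4/(91/72) = 288/91.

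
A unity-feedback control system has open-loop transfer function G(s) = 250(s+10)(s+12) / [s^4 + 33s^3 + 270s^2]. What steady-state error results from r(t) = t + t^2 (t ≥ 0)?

0.018

Factoring s^2 from the denominator leaves a polynomial with constant term 270, so the system is type 2. Taking each input component in turn:
  • t: tracked with zero error.
  • t^2: e_ss = 2/K_a with K_a=1000/9 → 0.018.
Total e_ss = 0.018.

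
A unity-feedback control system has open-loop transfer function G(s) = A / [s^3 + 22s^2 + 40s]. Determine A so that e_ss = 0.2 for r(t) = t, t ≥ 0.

200

The denominator has no term below 40s — 1 pole at s=0, type 1.
K_v = lim_{s→0} s·G(s) = A / 40 = 0.025·A.
e_ss = 1/K_v = 0.2 ⇒ K_v = 5 ⇒ A = 5/0.025 = 200.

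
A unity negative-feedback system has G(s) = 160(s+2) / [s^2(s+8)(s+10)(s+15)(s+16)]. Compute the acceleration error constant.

1/60

G(s) has two factors of s in the denominator, so the system is type 2.
K_a = lim_{s→0} s^2·G(s) = 160·2 / (8·10·15·16) = 1/60.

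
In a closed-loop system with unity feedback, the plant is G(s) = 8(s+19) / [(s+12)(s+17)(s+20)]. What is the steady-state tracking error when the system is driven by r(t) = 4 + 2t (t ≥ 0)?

G(s) has no factors of s in the denominator, so the system is type 0. Taking each input component in turn:
  • 4: e_ss = 4/(1+K_p) with K_p=19/510 → 2040/529.
  • 2t: a type-0 system cannot track it, e_ss → ∞.
The unbounded component dominates.

infinity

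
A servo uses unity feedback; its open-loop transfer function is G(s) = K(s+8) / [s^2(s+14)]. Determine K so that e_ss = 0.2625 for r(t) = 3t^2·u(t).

G(s) has two factors of s in the denominator, so the system is type 2.
K_a = lim_{s→0} s^2·G(s) = K·8 / (14) = (4/7)·K.
e_ss = 6/K_a = 0.2625 ⇒ K_a = 160/7 ⇒ K = (160/7)/(4/7) = 40.

40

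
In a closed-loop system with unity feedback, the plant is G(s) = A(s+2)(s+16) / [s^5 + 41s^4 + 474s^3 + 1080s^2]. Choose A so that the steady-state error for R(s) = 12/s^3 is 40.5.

The denominator has no term below 1080s^2 — 2 poles at s=0, type 2.
K_a = lim_{s→0} s^2·G(s) = A·2·16 / 1080 = (4/135)·A.
e_ss = 12/K_a = 40.5 ⇒ K_a = 8/27 ⇒ A = (8/27)/(4/135) = 10.

10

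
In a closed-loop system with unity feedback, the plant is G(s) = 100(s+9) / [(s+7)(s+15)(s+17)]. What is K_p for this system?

G(s) has no factors of s in the denominator, so the system is type 0.
K_p = lim_{s→0} G(s) = 100·9 / (7·15·17) = 60/119.

60/119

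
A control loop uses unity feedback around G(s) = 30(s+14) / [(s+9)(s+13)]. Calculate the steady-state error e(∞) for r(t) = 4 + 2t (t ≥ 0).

G(s) has no factors of s in the denominator, so the system is type 0. By superposition:
  • 4: e_ss = 4/(1+K_p) with K_p=140/39 → 156/179.
  • 2t: a type-0 system cannot track it, e_ss → ∞.
The unbounded component dominates.

infinity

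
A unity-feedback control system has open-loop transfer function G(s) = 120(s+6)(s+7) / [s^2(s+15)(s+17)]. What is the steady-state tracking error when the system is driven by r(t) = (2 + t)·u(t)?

Two free integrators in G(s): this is a type 2 system. Taking each input component in turn:
  • 2: tracked with zero error.
  • t: tracked with zero error.
Total e_ss = 0.

0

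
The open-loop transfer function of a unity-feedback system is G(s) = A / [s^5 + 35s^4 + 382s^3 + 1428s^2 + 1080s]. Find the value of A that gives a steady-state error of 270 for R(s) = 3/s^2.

12

Lowest-order denominator term is 1080s, so the open loop has 1 pole at the origin → type 1 system.
K_v = lim_{s→0} s·G(s) = A / 1080 = (1/1080)·A.
e_ss = 3/K_v = 270 ⇒ K_v = 1/90 ⇒ A = (1/90)/(1/1080) = 12.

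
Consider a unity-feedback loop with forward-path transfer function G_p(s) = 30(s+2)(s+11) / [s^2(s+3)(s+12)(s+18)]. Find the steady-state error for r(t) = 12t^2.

1296/55

System type = 2 (two poles at s=0).
K_a = lim_{s→0} s^2·G_p(s) = 30·2·11 / (3·12·18) = 55/54.
r(t) = 12t^2 gives R(s) = 24/s^3.
e_ss = 24/K_a = 24/(55/54) = 1296/55.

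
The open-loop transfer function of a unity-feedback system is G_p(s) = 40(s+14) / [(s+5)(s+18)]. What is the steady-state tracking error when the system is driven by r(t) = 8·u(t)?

The open loop has no poles at the origin → type 0 system.
K_p = lim_{s→0} G_p(s) = 40·14 / (5·18) = 56/9.
e_ss = 8/(1 + K_p) = 8/(65/9) = 72/65.

72/65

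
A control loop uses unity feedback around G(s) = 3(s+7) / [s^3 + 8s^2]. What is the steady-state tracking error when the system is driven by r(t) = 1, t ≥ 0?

0

The denominator has no term below 8s^2 — 2 poles at s=0, type 2.
A type-2 system has K_p = ∞, so it tracks a step input with zero steady-state error.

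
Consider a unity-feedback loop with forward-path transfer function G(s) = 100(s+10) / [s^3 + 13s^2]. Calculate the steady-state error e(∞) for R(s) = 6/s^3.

0.078

The denominator has no term below 13s^2 — 2 poles at s=0, type 2.
K_a = lim_{s→0} s^2·G(s) = 100·10 / 13 = 1000/13.
r(t) = 3t^2 gives R(s) = 6/s^3.
e_ss = 6/K_a = 6/(1000/13) = 0.078.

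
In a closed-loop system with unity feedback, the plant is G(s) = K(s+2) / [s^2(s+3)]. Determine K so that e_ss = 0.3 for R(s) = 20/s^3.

100

System type = 2 (two poles at s=0).
K_a = lim_{s→0} s^2·G(s) = K·2 / (3) = (2/3)·K.
e_ss = 20/K_a = 0.3 ⇒ K_a = 200/3 ⇒ K = (200/3)/(2/3) = 100.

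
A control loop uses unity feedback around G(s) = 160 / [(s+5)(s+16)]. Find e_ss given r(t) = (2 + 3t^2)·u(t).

No free integrators in G(s): this is a type 0 system. By superposition:
  • 2: e_ss = 2/(1+K_p) with K_p=2 → 2/3.
  • 3t^2: a type-0 system cannot track it, e_ss → ∞.
The unbounded component dominates.

infinity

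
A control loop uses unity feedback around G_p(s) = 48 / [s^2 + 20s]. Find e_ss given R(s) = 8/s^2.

Factoring s from the denominator leaves a polynomial with constant term 20, so the system is type 1.
K_v = lim_{s→0} s·G_p(s) = 48 / 20 = 2.4.
e_ss = 8/K_v = 8/2.4 = 10/3.

10/3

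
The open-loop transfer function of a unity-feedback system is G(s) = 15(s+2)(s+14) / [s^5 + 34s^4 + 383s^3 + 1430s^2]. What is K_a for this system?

Factoring s^2 from the denominator leaves a polynomial with constant term 1430, so the system is type 2.
K_a = lim_{s→0} s^2·G(s) = 15·2·14 / 1430 = 42/143.

42/143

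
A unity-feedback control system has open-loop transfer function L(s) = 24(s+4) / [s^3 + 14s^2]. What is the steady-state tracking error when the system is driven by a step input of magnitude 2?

0

The denominator has no term below 14s^2 — 2 poles at s=0, type 2.
A type-2 system has K_p = ∞, so it tracks a step input with zero steady-state error.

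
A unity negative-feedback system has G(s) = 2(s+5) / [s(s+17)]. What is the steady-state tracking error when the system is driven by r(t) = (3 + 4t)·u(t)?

6.8

The open loop has one pole at the origin → type 1 system. Treating each term separately:
  • 3: tracked with zero error.
  • 4t: e_ss = 4/K_v with K_v=10/17 → 6.8.
Total e_ss = 6.8.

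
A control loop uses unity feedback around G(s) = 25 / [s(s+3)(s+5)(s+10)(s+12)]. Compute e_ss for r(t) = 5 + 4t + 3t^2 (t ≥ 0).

System type = 1 (one pole at s=0). By superposition:
  • 5: tracked with zero error.
  • 4t: e_ss = 4/K_v with K_v=1/72 → 288.
  • 3t^2: a type-1 system cannot track it, e_ss → ∞.
The unbounded component dominates.

infinity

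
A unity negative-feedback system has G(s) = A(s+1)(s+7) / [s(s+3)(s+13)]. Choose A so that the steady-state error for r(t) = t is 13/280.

System type = 1 (one pole at s=0).
K_v = lim_{s→0} s·G(s) = A·1·7 / (3·13) = (7/39)·A.
e_ss = 1/K_v = 13/280 ⇒ K_v = 280/13 ⇒ A = (280/13)/(7/39) = 120.

120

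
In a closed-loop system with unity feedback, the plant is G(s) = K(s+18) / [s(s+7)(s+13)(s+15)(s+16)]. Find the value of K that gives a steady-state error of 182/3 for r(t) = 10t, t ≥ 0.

G(s) has one factor of s in the denominator, so the system is type 1.
K_v = lim_{s→0} s·G(s) = K·18 / (7·13·15·16) = (3/3640)·K.
e_ss = 10/K_v = 182/3 ⇒ K_v = 15/91 ⇒ K = (15/91)/(3/3640) = 200.

200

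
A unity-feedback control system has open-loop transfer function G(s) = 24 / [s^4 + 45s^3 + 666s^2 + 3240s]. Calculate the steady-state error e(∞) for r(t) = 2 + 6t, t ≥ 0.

Lowest-order denominator term is 3240s, so the open loop has 1 pole at the origin → type 1 system. Treating each term separately:
  • 2: tracked with zero error.
  • 6t: e_ss = 6/K_v with K_v=1/135 → 810.
Total e_ss = 810.

810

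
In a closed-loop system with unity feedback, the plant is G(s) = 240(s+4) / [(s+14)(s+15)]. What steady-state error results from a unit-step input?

No free integrators in G(s): this is a type 0 system.
K_p = lim_{s→0} G(s) = 240·4 / (14·15) = 32/7.
e_ss = 1/(1 + K_p) = 1/(39/7) = 7/39.

7/39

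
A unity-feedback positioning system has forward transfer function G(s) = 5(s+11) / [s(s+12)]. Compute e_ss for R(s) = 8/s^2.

96/55

System type = 1 (one pole at s=0).
K_v = lim_{s→0} s·G(s) = 5·11 / (12) = 55/12.
e_ss = 8/K_v = 8/(55/12) = 96/55.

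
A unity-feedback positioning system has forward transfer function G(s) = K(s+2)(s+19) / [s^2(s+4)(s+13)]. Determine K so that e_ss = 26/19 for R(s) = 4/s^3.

The open loop has two poles at the origin → type 2 system.
K_a = lim_{s→0} s^2·G(s) = K·2·19 / (4·13) = (19/26)·K.
e_ss = 4/K_a = 26/19 ⇒ K_a = 38/13 ⇒ K = (38/13)/(19/26) = 4.

4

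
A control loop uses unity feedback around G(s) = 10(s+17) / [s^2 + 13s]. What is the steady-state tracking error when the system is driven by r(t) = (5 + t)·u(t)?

The denominator has no term below 13s — 1 pole at s=0, type 1. Taking each input component in turn:
  • 5: tracked with zero error.
  • t: e_ss = 1/K_v with K_v=170/13 → 13/170.
Total e_ss = 13/170.

13/170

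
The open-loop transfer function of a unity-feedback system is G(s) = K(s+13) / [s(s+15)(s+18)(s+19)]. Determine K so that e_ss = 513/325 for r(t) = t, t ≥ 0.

G(s) has one factor of s in the denominator, so the system is type 1.
K_v = lim_{s→0} s·G(s) = K·13 / (15·18·19) = (13/5130)·K.
e_ss = 1/K_v = 513/325 ⇒ K_v = 325/513 ⇒ K = (325/513)/(13/5130) = 250.

250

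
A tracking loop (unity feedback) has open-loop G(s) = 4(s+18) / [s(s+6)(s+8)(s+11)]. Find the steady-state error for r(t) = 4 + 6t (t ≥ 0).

G(s) has one factor of s in the denominator, so the system is type 1. Taking each input component in turn:
  • 4: tracked with zero error.
  • 6t: e_ss = 6/K_v with K_v=3/22 → 44.
Total e_ss = 44.

44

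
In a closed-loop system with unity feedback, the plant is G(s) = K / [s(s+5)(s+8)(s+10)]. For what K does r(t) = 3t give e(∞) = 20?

60

The open loop has one pole at the origin → type 1 system.
K_v = lim_{s→0} s·G(s) = K / (5·8·10) = 0.0025·K.
e_ss = 3/K_v = 20 ⇒ K_v = 0.15 ⇒ K = 0.15/0.0025 = 60.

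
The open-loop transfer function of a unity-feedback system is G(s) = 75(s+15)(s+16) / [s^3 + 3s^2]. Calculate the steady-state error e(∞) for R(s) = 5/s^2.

0

Lowest-order denominator term is 3s^2, so the open loop has 2 poles at the origin → type 2 system.
K_v = ∞ for a type-2 system; e_ss to a ramp is zero.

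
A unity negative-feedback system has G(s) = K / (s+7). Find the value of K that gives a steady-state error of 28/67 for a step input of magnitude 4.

60

System type = 0 (no poles at s=0).
K_p = lim_{s→0} G(s) = K / (7) = (1/7)·K.
e_ss = 4/(1 + K_p) = 28/67 ⇒ 1 + (1/7)·K = 67/7 ⇒ K = 60.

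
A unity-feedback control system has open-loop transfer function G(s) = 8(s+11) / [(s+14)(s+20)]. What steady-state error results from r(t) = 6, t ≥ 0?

G(s) has no factors of s in the denominator, so the system is type 0.
K_p = lim_{s→0} G(s) = 8·11 / (14·20) = 11/35.
e_ss = 6/(1 + K_p) = 6/(46/35) = 105/23.

105/23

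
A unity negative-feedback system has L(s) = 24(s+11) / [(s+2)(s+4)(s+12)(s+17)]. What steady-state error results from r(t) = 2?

136/79

No free integrators in L(s): this is a type 0 system.
K_p = lim_{s→0} L(s) = 24·11 / (2·4·12·17) = 11/68.
e_ss = 2/(1 + K_p) = 2/(79/68) = 136/79.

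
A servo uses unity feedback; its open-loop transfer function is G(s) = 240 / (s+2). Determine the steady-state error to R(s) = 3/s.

The open loop has no poles at the origin → type 0 system.
K_p = lim_{s→0} G(s) = 240 / (2) = 120.
e_ss = 3/(1 + K_p) = 3/121.

3/121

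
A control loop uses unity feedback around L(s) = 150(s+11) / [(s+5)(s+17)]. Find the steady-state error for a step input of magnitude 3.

The open loop has no poles at the origin → type 0 system.
K_p = lim_{s→0} L(s) = 150·11 / (5·17) = 330/17.
e_ss = 3/(1 + K_p) = 3/(347/17) = 51/347.

51/347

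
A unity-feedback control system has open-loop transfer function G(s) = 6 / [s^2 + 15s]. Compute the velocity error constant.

0.4

Factoring s from the denominator leaves a polynomial with constant term 15, so the system is type 1.
K_v = lim_{s→0} s·G(s) = 6 / 15 = 0.4.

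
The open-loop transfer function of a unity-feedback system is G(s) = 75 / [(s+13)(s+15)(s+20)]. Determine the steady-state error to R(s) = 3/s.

156/53

System type = 0 (no poles at s=0).
K_p = lim_{s→0} G(s) = 75 / (13·15·20) = 1/52.
e_ss = 3/(1 + K_p) = 3/(53/52) = 156/53.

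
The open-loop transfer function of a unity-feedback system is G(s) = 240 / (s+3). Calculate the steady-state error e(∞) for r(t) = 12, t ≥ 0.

The open loop has no poles at the origin → type 0 system.
K_p = lim_{s→0} G(s) = 240 / (3) = 80.
e_ss = 12/(1 + K_p) = 12/81 = 4/27.

4/27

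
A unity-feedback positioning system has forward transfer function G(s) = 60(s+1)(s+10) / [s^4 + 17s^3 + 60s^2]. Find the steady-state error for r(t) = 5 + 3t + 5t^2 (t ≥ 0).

Factoring s^2 from the denominator leaves a polynomial with constant term 60, so the system is type 2. By superposition:
  • 5: tracked with zero error.
  • 3t: tracked with zero error.
  • 5t^2: e_ss = 10/K_a with K_a=10 → 1.
Total e_ss = 1.

1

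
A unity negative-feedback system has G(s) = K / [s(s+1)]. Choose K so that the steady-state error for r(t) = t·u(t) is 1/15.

15

G(s) has one factor of s in the denominator, so the system is type 1.
K_v = lim_{s→0} s·G(s) = K / (1) = 1·K.
e_ss = 1/K_v = 1/15 ⇒ K_v = 15 ⇒ K = 15/1 = 15.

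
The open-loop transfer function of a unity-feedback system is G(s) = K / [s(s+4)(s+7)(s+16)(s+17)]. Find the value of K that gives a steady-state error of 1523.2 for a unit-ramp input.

G(s) has one factor of s in the denominator, so the system is type 1.
K_v = lim_{s→0} s·G(s) = K / (4·7·16·17) = (1/7616)·K.
e_ss = 1/K_v = 1523.2 ⇒ K_v = 5/7616 ⇒ K = (5/7616)/(1/7616) = 5.

5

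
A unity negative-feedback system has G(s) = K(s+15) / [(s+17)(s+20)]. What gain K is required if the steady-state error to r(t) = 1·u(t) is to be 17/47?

G(s) has no factors of s in the denominator, so the system is type 0.
K_p = lim_{s→0} G(s) = K·15 / (17·20) = (3/68)·K.
e_ss = 1/(1 + K_p) = 17/47 ⇒ 1 + (3/68)·K = 47/17 ⇒ K = 40.

40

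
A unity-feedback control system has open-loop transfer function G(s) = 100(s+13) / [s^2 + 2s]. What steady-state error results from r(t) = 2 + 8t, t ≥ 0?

The denominator has no term below 2s — 1 pole at s=0, type 1. By superposition:
  • 2: tracked with zero error.
  • 8t: e_ss = 8/K_v with K_v=650 → 4/325.
Total e_ss = 4/325.

4/325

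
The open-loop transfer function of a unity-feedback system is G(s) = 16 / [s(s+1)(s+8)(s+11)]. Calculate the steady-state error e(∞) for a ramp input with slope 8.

G(s) has one factor of s in the denominator, so the system is type 1.
K_v = lim_{s→0} s·G(s) = 16 / (1·8·11) = 2/11.
e_ss = 8/K_v = 8/(2/11) = 44.

44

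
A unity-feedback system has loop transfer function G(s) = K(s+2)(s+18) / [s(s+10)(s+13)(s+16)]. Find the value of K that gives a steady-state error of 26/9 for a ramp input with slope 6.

120

G(s) has one factor of s in the denominator, so the system is type 1.
K_v = lim_{s→0} s·G(s) = K·2·18 / (10·13·16) = (9/520)·K.
e_ss = 6/K_v = 26/9 ⇒ K_v = 27/13 ⇒ K = (27/13)/(9/520) = 120.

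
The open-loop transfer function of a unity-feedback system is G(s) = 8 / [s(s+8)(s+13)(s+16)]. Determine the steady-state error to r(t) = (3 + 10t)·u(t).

2080

System type = 1 (one pole at s=0). Treating each term separately:
  • 3: tracked with zero error.
  • 10t: e_ss = 10/K_v with K_v=1/208 → 2080.
Total e_ss = 2080.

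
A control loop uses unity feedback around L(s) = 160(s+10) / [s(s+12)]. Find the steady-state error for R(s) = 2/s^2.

0.015

System type = 1 (one pole at s=0).
K_v = lim_{s→0} s·L(s) = 160·10 / (12) = 400/3.
e_ss = 2/K_v = 2/(400/3) = 0.015.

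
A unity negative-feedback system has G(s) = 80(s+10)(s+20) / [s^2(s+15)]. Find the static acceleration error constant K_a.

G(s) has two factors of s in the denominator, so the system is type 2.
K_a = lim_{s→0} s^2·G(s) = 80·10·20 / (15) = 3200/3.

3200/3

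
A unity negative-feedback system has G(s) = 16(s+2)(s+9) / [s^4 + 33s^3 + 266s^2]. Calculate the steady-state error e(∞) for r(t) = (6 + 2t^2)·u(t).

Lowest-order denominator term is 266s^2, so the open loop has 2 poles at the origin → type 2 system. Taking each input component in turn:
  • 6: tracked with zero error.
  • 2t^2: e_ss = 4/K_a with K_a=144/133 → 133/36.
Total e_ss = 133/36.

133/36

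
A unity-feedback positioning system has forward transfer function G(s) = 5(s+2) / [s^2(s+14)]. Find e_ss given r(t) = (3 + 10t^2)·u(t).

28

Two free integrators in G(s): this is a type 2 system. Treating each term separately:
  • 3: tracked with zero error.
  • 10t^2: e_ss = 20/K_a with K_a=5/7 → 28.
Total e_ss = 28.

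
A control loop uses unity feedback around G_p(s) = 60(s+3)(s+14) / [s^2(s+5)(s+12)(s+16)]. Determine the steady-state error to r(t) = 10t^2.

160/21

G_p(s) has two factors of s in the denominator, so the system is type 2.
K_a = lim_{s→0} s^2·G_p(s) = 60·3·14 / (5·12·16) = 2.625.
r(t) = 10t^2 gives R(s) = 20/s^3.
e_ss = 20/K_a = 20/2.625 = 160/21.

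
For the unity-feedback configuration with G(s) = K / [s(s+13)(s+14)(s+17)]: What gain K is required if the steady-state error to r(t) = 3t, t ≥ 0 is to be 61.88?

150

The open loop has one pole at the origin → type 1 system.
K_v = lim_{s→0} s·G(s) = K / (13·14·17) = (1/3094)·K.
e_ss = 3/K_v = 61.88 ⇒ K_v = 75/1547 ⇒ K = (75/1547)/(1/3094) = 150.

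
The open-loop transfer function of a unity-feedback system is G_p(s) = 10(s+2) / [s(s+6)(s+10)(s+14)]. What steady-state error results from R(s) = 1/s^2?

42

System type = 1 (one pole at s=0).
K_v = lim_{s→0} s·G_p(s) = 10·2 / (6·10·14) = 1/42.
e_ss = 1/K_v = 1/(1/42) = 42.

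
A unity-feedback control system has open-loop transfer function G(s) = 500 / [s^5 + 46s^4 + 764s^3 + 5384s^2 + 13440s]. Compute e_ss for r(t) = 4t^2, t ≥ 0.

infinity

Factoring s from the denominator leaves a polynomial with constant term 13440, so the system is type 1.
For a type-1 system K_a = 0, so e_ss to a parabolic input is unbounded.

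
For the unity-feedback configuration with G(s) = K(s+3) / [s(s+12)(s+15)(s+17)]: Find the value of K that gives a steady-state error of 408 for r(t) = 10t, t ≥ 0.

G(s) has one factor of s in the denominator, so the system is type 1.
K_v = lim_{s→0} s·G(s) = K·3 / (12·15·17) = (1/1020)·K.
e_ss = 10/K_v = 408 ⇒ K_v = 5/204 ⇒ K = (5/204)/(1/1020) = 25.

25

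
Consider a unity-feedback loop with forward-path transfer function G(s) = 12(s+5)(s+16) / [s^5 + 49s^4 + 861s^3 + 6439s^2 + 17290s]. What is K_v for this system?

The denominator has no term below 17290s — 1 pole at s=0, type 1.
K_v = lim_{s→0} s·G(s) = 12·5·16 / 17290 = 96/1729.

96/1729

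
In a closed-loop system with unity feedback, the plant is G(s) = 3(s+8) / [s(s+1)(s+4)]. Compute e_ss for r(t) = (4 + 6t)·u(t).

1

System type = 1 (one pole at s=0). Treating each term separately:
  • 4: tracked with zero error.
  • 6t: e_ss = 6/K_v with K_v=6 → 1.
Total e_ss = 1.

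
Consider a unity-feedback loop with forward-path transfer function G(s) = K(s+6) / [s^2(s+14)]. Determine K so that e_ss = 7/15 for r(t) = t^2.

G(s) has two factors of s in the denominator, so the system is type 2.
K_a = lim_{s→0} s^2·G(s) = K·6 / (14) = (3/7)·K.
e_ss = 2/K_a = 7/15 ⇒ K_a = 30/7 ⇒ K = (30/7)/(3/7) = 10.

10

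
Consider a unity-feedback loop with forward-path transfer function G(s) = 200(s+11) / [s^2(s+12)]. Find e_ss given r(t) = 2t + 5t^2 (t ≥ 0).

System type = 2 (two poles at s=0). By superposition:
  • 2t: tracked with zero error.
  • 5t^2: e_ss = 10/K_a with K_a=550/3 → 3/55.
Total e_ss = 3/55.

3/55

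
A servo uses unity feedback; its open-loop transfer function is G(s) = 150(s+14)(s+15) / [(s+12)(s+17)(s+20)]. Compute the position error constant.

The open loop has no poles at the origin → type 0 system.
K_p = lim_{s→0} G(s) = 150·14·15 / (12·17·20) = 525/68.

525/68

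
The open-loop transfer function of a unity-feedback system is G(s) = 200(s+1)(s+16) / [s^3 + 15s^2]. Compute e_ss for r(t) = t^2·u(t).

Lowest-order denominator term is 15s^2, so the open loop has 2 poles at the origin → type 2 system.
K_a = lim_{s→0} s^2·G(s) = 200·1·16 / 15 = 640/3.
r(t) = t^2 gives R(s) = 2/s^3.
e_ss = 2/K_a = 2/(640/3) = 3/320.

3/320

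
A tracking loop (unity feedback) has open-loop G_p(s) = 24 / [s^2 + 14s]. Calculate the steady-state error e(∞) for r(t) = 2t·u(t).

7/6

Factoring s from the denominator leaves a polynomial with constant term 14, so the system is type 1.
K_v = lim_{s→0} s·G_p(s) = 24 / 14 = 12/7.
e_ss = 2/K_v = 2/(12/7) = 7/6.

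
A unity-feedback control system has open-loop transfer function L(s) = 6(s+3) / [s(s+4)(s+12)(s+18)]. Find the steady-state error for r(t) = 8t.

384

L(s) has one factor of s in the denominator, so the system is type 1.
K_v = lim_{s→0} s·L(s) = 6·3 / (4·12·18) = 1/48.
e_ss = 8/K_v = 8/(1/48) = 384.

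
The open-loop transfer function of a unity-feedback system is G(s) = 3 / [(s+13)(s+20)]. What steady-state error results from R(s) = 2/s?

G(s) has no factors of s in the denominator, so the system is type 0.
K_p = lim_{s→0} G(s) = 3 / (13·20) = 3/260.
e_ss = 2/(1 + K_p) = 2/(263/260) = 520/263.

520/263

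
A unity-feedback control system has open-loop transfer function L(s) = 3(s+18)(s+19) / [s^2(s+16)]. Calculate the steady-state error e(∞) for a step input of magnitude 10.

The open loop has two poles at the origin → type 2 system.
A type-2 system has K_p = ∞, so it tracks a step input with zero steady-state error.

0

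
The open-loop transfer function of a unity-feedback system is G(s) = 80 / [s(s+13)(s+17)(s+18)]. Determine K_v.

G(s) has one factor of s in the denominator, so the system is type 1.
K_v = lim_{s→0} s·G(s) = 80 / (13·17·18) = 40/1989.

40/1989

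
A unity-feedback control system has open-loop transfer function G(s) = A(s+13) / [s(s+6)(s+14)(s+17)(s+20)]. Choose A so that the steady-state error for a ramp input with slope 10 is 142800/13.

2

G(s) has one factor of s in the denominator, so the system is type 1.
K_v = lim_{s→0} s·G(s) = A·13 / (6·14·17·20) = (13/28560)·A.
e_ss = 10/K_v = 142800/13 ⇒ K_v = 13/14280 ⇒ A = (13/14280)/(13/28560) = 2.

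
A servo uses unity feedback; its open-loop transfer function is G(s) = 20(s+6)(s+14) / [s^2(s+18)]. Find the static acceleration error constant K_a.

Two free integrators in G(s): this is a type 2 system.
K_a = lim_{s→0} s^2·G(s) = 20·6·14 / (18) = 280/3.

280/3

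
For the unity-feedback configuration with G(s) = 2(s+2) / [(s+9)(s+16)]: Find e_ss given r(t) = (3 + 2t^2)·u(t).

infinity

G(s) has no factors of s in the denominator, so the system is type 0. By superposition:
  • 3: e_ss = 3/(1+K_p) with K_p=1/36 → 108/37.
  • 2t^2: a type-0 system cannot track it, e_ss → ∞.
The unbounded component dominates.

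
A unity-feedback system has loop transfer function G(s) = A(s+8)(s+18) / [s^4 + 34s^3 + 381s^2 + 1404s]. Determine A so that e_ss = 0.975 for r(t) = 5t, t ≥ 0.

50

Lowest-order denominator term is 1404s, so the open loop has 1 pole at the origin → type 1 system.
K_v = lim_{s→0} s·G(s) = A·8·18 / 1404 = (4/39)·A.
e_ss = 5/K_v = 0.975 ⇒ K_v = 200/39 ⇒ A = (200/39)/(4/39) = 50.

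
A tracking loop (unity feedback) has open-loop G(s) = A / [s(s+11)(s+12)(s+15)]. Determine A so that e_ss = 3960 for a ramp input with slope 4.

2

The open loop has one pole at the origin → type 1 system.
K_v = lim_{s→0} s·G(s) = A / (11·12·15) = (1/1980)·A.
e_ss = 4/K_v = 3960 ⇒ K_v = 1/990 ⇒ A = (1/990)/(1/1980) = 2.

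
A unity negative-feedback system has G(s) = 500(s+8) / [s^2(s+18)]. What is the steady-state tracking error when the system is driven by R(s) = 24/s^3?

0.108

G(s) has two factors of s in the denominator, so the system is type 2.
K_a = lim_{s→0} s^2·G(s) = 500·8 / (18) = 2000/9.
r(t) = 12t^2 gives R(s) = 24/s^3.
e_ss = 24/K_a = 24/(2000/9) = 0.108.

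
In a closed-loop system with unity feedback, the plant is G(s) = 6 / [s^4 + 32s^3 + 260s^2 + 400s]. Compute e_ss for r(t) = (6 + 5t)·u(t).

Factoring s from the denominator leaves a polynomial with constant term 400, so the system is type 1. Taking each input component in turn:
  • 6: tracked with zero error.
  • 5t: e_ss = 5/K_v with K_v=0.015 → 1000/3.
Total e_ss = 1000/3.

1000/3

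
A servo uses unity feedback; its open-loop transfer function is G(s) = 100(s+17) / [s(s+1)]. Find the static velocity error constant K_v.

1700

System type = 1 (one pole at s=0).
K_v = lim_{s→0} s·G(s) = 100·17 / (1) = 1700.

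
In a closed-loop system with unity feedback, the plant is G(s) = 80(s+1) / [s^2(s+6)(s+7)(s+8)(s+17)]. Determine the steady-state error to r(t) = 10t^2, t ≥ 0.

Two free integrators in G(s): this is a type 2 system.
K_a = lim_{s→0} s^2·G(s) = 80·1 / (6·7·8·17) = 5/357.
r(t) = 10t^2 gives R(s) = 20/s^3.
e_ss = 20/K_a = 20/(5/357) = 1428.

1428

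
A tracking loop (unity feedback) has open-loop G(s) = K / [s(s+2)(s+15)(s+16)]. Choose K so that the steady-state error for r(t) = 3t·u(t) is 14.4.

One free integrator in G(s): this is a type 1 system.
K_v = lim_{s→0} s·G(s) = K / (2·15·16) = (1/480)·K.
e_ss = 3/K_v = 14.4 ⇒ K_v = 5/24 ⇒ K = (5/24)/(1/480) = 100.

100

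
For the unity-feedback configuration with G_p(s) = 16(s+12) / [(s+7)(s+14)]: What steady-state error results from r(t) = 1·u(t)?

System type = 0 (no poles at s=0).
K_p = lim_{s→0} G_p(s) = 16·12 / (7·14) = 96/49.
e_ss = 1/(1 + K_p) = 1/(145/49) = 49/145.

49/145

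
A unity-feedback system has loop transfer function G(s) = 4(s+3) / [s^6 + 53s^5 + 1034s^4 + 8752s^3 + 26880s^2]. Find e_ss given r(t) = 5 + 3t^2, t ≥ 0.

Factoring s^2 from the denominator leaves a polynomial with constant term 26880, so the system is type 2. By superposition:
  • 5: tracked with zero error.
  • 3t^2: e_ss = 6/K_a with K_a=1/2240 → 13440.
Total e_ss = 13440.

13440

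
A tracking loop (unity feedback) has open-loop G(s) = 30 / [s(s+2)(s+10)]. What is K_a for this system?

System type = 1 (one pole at s=0).
K_a = lim_{s→0} s^2·G(s) = 0 (the extra factor of s kills the finite limit).

0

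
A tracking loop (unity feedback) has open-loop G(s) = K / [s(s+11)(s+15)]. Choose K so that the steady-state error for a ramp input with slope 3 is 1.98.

The open loop has one pole at the origin → type 1 system.
K_v = lim_{s→0} s·G(s) = K / (11·15) = (1/165)·K.
e_ss = 3/K_v = 1.98 ⇒ K_v = 50/33 ⇒ K = (50/33)/(1/165) = 250.

250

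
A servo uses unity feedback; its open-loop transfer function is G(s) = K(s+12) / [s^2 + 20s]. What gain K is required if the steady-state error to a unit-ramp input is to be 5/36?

Factoring s from the denominator leaves a polynomial with constant term 20, so the system is type 1.
K_v = lim_{s→0} s·G(s) = K·12 / 20 = 0.6·K.
e_ss = 1/K_v = 5/36 ⇒ K_v = 7.2 ⇒ K = 7.2/0.6 = 12.

12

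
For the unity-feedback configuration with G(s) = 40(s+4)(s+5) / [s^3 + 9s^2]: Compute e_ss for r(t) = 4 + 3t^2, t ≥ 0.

0.0675

The denominator has no term below 9s^2 — 2 poles at s=0, type 2. Taking each input component in turn:
  • 4: tracked with zero error.
  • 3t^2: e_ss = 6/K_a with K_a=800/9 → 0.0675.
Total e_ss = 0.0675.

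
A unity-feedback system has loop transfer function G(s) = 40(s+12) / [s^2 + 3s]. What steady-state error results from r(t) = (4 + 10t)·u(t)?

0.0625

The denominator has no term below 3s — 1 pole at s=0, type 1. By superposition:
  • 4: tracked with zero error.
  • 10t: e_ss = 10/K_v with K_v=160 → 0.0625.
Total e_ss = 0.0625.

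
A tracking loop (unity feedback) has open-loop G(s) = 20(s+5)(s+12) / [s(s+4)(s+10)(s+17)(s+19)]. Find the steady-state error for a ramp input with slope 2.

System type = 1 (one pole at s=0).
K_v = lim_{s→0} s·G(s) = 20·5·12 / (4·10·17·19) = 30/323.
e_ss = 2/K_v = 2/(30/323) = 323/15.

323/15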